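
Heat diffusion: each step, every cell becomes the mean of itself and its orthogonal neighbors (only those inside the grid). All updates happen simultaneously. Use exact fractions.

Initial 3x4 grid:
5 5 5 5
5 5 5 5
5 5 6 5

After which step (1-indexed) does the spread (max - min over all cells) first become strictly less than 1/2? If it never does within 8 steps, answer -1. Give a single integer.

Answer: 1

Derivation:
Step 1: max=16/3, min=5, spread=1/3
  -> spread < 1/2 first at step 1
Step 2: max=631/120, min=5, spread=31/120
Step 3: max=5611/1080, min=5, spread=211/1080
Step 4: max=556897/108000, min=9047/1800, spread=14077/108000
Step 5: max=5000407/972000, min=543683/108000, spread=5363/48600
Step 6: max=149540809/29160000, min=302869/60000, spread=93859/1166400
Step 7: max=8958274481/1749600000, min=491336467/97200000, spread=4568723/69984000
Step 8: max=536660435629/104976000000, min=14761618889/2916000000, spread=8387449/167961600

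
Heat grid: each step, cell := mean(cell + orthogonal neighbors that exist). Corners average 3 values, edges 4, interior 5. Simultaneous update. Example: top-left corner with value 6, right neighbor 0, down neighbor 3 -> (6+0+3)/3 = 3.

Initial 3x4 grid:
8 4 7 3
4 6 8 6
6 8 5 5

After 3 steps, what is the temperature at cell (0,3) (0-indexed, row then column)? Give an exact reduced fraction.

Answer: 12209/2160

Derivation:
Step 1: cell (0,3) = 16/3
Step 2: cell (0,3) = 49/9
Step 3: cell (0,3) = 12209/2160
Full grid after step 3:
  2515/432 42629/7200 41519/7200 12209/2160
  10781/1800 17971/3000 4469/750 41119/7200
  869/144 14743/2400 43319/7200 12629/2160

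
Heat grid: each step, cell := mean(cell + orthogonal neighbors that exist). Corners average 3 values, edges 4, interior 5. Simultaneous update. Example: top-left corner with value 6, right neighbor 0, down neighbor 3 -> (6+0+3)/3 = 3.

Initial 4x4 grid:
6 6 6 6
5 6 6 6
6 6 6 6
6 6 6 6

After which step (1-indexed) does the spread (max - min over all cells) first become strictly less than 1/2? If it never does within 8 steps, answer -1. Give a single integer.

Answer: 1

Derivation:
Step 1: max=6, min=17/3, spread=1/3
  -> spread < 1/2 first at step 1
Step 2: max=6, min=689/120, spread=31/120
Step 3: max=6, min=6269/1080, spread=211/1080
Step 4: max=6, min=631157/108000, spread=16843/108000
Step 5: max=53921/9000, min=5693357/972000, spread=130111/972000
Step 6: max=3232841/540000, min=171317633/29160000, spread=3255781/29160000
Step 7: max=3228893/540000, min=5148446309/874800000, spread=82360351/874800000
Step 8: max=580693559/97200000, min=154712683109/26244000000, spread=2074577821/26244000000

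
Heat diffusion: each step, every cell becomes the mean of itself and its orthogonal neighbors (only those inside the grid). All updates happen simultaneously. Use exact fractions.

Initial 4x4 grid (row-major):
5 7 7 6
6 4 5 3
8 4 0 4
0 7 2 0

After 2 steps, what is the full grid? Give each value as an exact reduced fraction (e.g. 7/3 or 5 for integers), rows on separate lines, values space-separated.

Answer: 35/6 29/5 317/60 193/36
429/80 251/50 91/20 923/240
397/80 411/100 77/25 45/16
17/4 151/40 21/8 2

Derivation:
After step 1:
  6 23/4 25/4 16/3
  23/4 26/5 19/5 9/2
  9/2 23/5 3 7/4
  5 13/4 9/4 2
After step 2:
  35/6 29/5 317/60 193/36
  429/80 251/50 91/20 923/240
  397/80 411/100 77/25 45/16
  17/4 151/40 21/8 2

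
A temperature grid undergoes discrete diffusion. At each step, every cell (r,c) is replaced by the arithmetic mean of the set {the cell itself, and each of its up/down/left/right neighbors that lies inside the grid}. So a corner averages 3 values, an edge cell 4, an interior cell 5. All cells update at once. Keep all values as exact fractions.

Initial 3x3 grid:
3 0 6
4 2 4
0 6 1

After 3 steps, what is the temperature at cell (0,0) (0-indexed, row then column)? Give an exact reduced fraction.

Answer: 1463/540

Derivation:
Step 1: cell (0,0) = 7/3
Step 2: cell (0,0) = 22/9
Step 3: cell (0,0) = 1463/540
Full grid after step 3:
  1463/540 40319/14400 422/135
  38069/14400 8939/3000 14723/4800
  3061/1080 13823/4800 3431/1080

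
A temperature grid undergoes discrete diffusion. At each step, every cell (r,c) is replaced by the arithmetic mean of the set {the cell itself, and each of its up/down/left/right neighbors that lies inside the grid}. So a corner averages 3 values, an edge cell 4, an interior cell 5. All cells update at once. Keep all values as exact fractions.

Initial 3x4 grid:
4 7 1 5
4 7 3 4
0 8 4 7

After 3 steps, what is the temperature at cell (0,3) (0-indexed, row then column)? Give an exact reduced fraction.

Answer: 4399/1080

Derivation:
Step 1: cell (0,3) = 10/3
Step 2: cell (0,3) = 145/36
Step 3: cell (0,3) = 4399/1080
Full grid after step 3:
  187/40 10757/2400 31781/7200 4399/1080
  21449/4800 9551/2000 26753/6000 65167/14400
  829/180 11107/2400 11777/2400 211/45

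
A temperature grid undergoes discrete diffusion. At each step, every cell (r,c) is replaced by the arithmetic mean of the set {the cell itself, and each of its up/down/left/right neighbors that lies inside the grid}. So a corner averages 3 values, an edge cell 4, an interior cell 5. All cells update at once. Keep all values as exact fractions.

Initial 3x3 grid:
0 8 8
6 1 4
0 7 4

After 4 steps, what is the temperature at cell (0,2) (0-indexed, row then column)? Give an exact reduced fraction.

Step 1: cell (0,2) = 20/3
Step 2: cell (0,2) = 91/18
Step 3: cell (0,2) = 5591/1080
Step 4: cell (0,2) = 304087/64800
Full grid after step 4:
  65803/16200 3953783/864000 304087/64800
  386837/96000 1495421/360000 4059283/864000
  482149/129600 900977/216000 185833/43200

Answer: 304087/64800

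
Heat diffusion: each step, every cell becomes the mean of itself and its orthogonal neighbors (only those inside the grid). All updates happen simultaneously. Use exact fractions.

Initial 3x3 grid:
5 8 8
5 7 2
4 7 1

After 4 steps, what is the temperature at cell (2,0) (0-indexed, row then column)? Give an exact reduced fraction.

Answer: 84377/16200

Derivation:
Step 1: cell (2,0) = 16/3
Step 2: cell (2,0) = 46/9
Step 3: cell (2,0) = 698/135
Step 4: cell (2,0) = 84377/16200
Full grid after step 4:
  83599/14400 206053/36000 39937/7200
  4770647/864000 966307/180000 2243761/432000
  84377/16200 4339897/864000 631891/129600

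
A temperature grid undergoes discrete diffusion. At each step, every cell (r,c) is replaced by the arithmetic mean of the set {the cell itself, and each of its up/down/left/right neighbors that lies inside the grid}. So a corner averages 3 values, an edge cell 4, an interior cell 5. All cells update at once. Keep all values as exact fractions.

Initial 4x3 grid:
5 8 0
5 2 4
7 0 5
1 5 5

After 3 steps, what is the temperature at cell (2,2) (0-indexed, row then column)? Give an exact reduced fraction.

Step 1: cell (2,2) = 7/2
Step 2: cell (2,2) = 301/80
Step 3: cell (2,2) = 2889/800
Full grid after step 3:
  3281/720 19789/4800 19/5
  2563/600 977/250 2909/800
  13813/3600 5687/1500 2889/800
  8243/2160 52507/14400 689/180

Answer: 2889/800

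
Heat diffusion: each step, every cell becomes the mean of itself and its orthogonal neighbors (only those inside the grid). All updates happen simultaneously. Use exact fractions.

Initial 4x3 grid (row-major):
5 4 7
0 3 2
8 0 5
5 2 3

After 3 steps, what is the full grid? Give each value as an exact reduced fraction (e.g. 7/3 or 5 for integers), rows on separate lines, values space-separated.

Answer: 52/15 55843/14400 4009/1080
8743/2400 19337/6000 26579/7200
7973/2400 10441/3000 21869/7200
2677/720 22859/7200 7061/2160

Derivation:
After step 1:
  3 19/4 13/3
  4 9/5 17/4
  13/4 18/5 5/2
  5 5/2 10/3
After step 2:
  47/12 833/240 40/9
  241/80 92/25 773/240
  317/80 273/100 821/240
  43/12 433/120 25/9
After step 3:
  52/15 55843/14400 4009/1080
  8743/2400 19337/6000 26579/7200
  7973/2400 10441/3000 21869/7200
  2677/720 22859/7200 7061/2160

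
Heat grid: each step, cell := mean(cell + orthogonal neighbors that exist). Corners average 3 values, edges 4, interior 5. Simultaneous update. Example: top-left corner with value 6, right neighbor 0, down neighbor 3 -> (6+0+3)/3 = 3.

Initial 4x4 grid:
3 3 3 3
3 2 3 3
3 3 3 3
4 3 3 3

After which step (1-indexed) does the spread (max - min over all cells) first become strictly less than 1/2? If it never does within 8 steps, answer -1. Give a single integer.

Answer: 2

Derivation:
Step 1: max=10/3, min=11/4, spread=7/12
Step 2: max=59/18, min=139/50, spread=112/225
  -> spread < 1/2 first at step 2
Step 3: max=6773/2160, min=6833/2400, spread=6233/21600
Step 4: max=201311/64800, min=62183/21600, spread=7381/32400
Step 5: max=5951981/1944000, min=6252041/2160000, spread=3251441/19440000
Step 6: max=35513263/11664000, min=56605691/19440000, spread=3874621/29160000
Step 7: max=5294012993/1749600000, min=5677550633/1944000000, spread=1842174233/17496000000
Step 8: max=158276390771/52488000000, min=170910276347/58320000000, spread=44571420587/524880000000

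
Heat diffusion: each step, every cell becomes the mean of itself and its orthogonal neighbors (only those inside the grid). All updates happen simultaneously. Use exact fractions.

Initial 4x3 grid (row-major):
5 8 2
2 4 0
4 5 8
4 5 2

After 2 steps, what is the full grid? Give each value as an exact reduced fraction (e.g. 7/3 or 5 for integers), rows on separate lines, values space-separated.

Answer: 9/2 1013/240 139/36
163/40 21/5 863/240
511/120 41/10 349/80
145/36 139/30 17/4

Derivation:
After step 1:
  5 19/4 10/3
  15/4 19/5 7/2
  15/4 26/5 15/4
  13/3 4 5
After step 2:
  9/2 1013/240 139/36
  163/40 21/5 863/240
  511/120 41/10 349/80
  145/36 139/30 17/4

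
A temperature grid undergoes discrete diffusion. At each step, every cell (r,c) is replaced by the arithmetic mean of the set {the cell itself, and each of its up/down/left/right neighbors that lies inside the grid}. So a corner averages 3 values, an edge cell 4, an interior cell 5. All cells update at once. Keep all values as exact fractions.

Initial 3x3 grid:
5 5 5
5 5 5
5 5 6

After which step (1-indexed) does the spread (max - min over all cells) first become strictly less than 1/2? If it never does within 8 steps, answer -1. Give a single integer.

Answer: 1

Derivation:
Step 1: max=16/3, min=5, spread=1/3
  -> spread < 1/2 first at step 1
Step 2: max=95/18, min=5, spread=5/18
Step 3: max=1121/216, min=5, spread=41/216
Step 4: max=66931/12960, min=1811/360, spread=347/2592
Step 5: max=3994937/777600, min=18157/3600, spread=2921/31104
Step 6: max=239108539/46656000, min=2185483/432000, spread=24611/373248
Step 7: max=14315522033/2799360000, min=49256741/9720000, spread=207329/4478976
Step 8: max=857837952451/167961600000, min=2630801599/518400000, spread=1746635/53747712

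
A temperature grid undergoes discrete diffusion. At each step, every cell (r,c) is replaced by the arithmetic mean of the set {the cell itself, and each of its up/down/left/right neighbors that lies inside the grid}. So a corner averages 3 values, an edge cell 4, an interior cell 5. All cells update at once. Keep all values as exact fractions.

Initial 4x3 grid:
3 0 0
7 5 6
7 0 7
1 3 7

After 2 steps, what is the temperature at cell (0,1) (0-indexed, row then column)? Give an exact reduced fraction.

Step 1: cell (0,1) = 2
Step 2: cell (0,1) = 41/15
Full grid after step 2:
  65/18 41/15 17/6
  971/240 4 151/40
  1039/240 39/10 587/120
  61/18 989/240 161/36

Answer: 41/15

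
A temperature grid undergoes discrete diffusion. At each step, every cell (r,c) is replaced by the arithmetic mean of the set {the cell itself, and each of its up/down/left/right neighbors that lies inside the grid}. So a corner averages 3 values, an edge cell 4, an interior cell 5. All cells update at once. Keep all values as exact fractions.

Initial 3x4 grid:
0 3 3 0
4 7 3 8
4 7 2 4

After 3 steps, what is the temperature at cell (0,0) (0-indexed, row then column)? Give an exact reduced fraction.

Step 1: cell (0,0) = 7/3
Step 2: cell (0,0) = 28/9
Step 3: cell (0,0) = 7373/2160
Full grid after step 3:
  7373/2160 787/225 3083/900 7801/2160
  57403/14400 23987/6000 24407/6000 55483/14400
  3181/720 1813/400 15557/3600 9271/2160

Answer: 7373/2160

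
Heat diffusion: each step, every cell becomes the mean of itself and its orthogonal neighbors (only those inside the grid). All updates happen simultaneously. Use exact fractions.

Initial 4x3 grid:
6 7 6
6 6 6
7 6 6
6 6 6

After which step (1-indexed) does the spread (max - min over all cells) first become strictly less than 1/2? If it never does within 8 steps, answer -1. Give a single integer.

Answer: 1

Derivation:
Step 1: max=19/3, min=6, spread=1/3
  -> spread < 1/2 first at step 1
Step 2: max=1507/240, min=6, spread=67/240
Step 3: max=13547/2160, min=1091/180, spread=91/432
Step 4: max=809923/129600, min=32857/5400, spread=4271/25920
Step 5: max=48484997/7776000, min=73289/12000, spread=39749/311040
Step 6: max=2903258023/466560000, min=14876419/2430000, spread=1879423/18662400
Step 7: max=173919511157/27993600000, min=3577079959/583200000, spread=3551477/44789760
Step 8: max=10422051076063/1679616000000, min=17910151213/2916000000, spread=846431819/13436928000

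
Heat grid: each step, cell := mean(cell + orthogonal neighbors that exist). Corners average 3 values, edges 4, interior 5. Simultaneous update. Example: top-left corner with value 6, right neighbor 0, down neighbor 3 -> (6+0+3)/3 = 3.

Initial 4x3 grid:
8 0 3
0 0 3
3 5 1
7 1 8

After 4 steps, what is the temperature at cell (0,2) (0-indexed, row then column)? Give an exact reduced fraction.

Step 1: cell (0,2) = 2
Step 2: cell (0,2) = 13/6
Step 3: cell (0,2) = 1637/720
Step 4: cell (0,2) = 11191/4800
Full grid after step 4:
  325757/129600 2102773/864000 11191/4800
  150133/54000 932387/360000 23543/9000
  169993/54000 383579/120000 164243/54000
  466487/129600 336487/96000 459487/129600

Answer: 11191/4800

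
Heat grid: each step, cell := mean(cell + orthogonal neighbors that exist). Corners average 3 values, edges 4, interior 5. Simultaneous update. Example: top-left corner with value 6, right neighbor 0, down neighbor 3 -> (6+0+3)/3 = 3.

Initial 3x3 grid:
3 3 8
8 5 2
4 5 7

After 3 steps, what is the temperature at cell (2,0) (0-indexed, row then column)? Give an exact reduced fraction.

Step 1: cell (2,0) = 17/3
Step 2: cell (2,0) = 191/36
Step 3: cell (2,0) = 11041/2160
Full grid after step 3:
  10351/2160 23129/4800 10241/2160
  18103/3600 14647/3000 3959/800
  11041/2160 73837/14400 10771/2160

Answer: 11041/2160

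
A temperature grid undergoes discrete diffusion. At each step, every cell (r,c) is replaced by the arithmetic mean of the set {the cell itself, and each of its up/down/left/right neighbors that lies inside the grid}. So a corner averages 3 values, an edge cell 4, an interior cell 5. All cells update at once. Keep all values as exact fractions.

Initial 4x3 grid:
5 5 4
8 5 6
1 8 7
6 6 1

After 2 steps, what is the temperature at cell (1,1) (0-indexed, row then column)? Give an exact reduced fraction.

Step 1: cell (1,1) = 32/5
Step 2: cell (1,1) = 134/25
Full grid after step 2:
  31/6 443/80 61/12
  229/40 134/25 28/5
  607/120 283/50 79/15
  46/9 393/80 185/36

Answer: 134/25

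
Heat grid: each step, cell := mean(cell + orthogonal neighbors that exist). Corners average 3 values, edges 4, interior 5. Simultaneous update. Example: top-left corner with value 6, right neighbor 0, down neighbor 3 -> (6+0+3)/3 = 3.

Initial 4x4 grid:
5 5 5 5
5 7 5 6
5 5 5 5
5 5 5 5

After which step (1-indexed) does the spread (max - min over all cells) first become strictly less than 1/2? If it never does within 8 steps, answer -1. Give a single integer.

Answer: 2

Derivation:
Step 1: max=28/5, min=5, spread=3/5
Step 2: max=137/25, min=5, spread=12/25
  -> spread < 1/2 first at step 2
Step 3: max=6419/1200, min=1013/200, spread=341/1200
Step 4: max=573727/108000, min=91799/18000, spread=22933/108000
Step 5: max=5726123/1080000, min=923257/180000, spread=186581/1080000
Step 6: max=3209443/607500, min=8336159/1620000, spread=667067/4860000
Step 7: max=5128085819/972000000, min=836194333/162000000, spread=110919821/972000000
Step 8: max=11512670221/2187000000, min=18845254091/3645000000, spread=32112151/341718750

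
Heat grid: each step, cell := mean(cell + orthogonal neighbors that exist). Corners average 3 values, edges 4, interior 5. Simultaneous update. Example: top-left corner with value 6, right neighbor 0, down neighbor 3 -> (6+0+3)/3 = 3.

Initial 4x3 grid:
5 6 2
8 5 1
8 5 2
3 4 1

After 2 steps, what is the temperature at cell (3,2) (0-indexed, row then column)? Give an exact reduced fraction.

Step 1: cell (3,2) = 7/3
Step 2: cell (3,2) = 47/18
Full grid after step 2:
  52/9 113/24 10/3
  143/24 233/50 51/16
  223/40 213/50 713/240
  19/4 923/240 47/18

Answer: 47/18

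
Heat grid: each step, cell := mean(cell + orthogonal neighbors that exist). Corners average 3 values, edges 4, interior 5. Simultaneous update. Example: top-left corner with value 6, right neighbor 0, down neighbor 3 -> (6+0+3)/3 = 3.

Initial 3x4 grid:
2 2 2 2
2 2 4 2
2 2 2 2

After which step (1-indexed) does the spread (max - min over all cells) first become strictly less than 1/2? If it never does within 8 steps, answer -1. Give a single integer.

Answer: 2

Derivation:
Step 1: max=5/2, min=2, spread=1/2
Step 2: max=123/50, min=2, spread=23/50
  -> spread < 1/2 first at step 2
Step 3: max=5611/2400, min=413/200, spread=131/480
Step 4: max=49751/21600, min=7591/3600, spread=841/4320
Step 5: max=19822051/8640000, min=1533373/720000, spread=56863/345600
Step 6: max=177054341/77760000, min=13949543/6480000, spread=386393/3110400
Step 7: max=70601723131/31104000000, min=5604358813/2592000000, spread=26795339/248832000
Step 8: max=4216295714129/1866240000000, min=338126149667/155520000000, spread=254051069/2985984000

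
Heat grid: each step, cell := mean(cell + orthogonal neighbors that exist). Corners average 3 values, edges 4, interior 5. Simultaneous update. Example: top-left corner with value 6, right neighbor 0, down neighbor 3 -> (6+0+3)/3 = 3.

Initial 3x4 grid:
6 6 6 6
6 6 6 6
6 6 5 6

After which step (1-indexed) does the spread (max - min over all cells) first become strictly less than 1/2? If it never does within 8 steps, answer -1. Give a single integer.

Answer: 1

Derivation:
Step 1: max=6, min=17/3, spread=1/3
  -> spread < 1/2 first at step 1
Step 2: max=6, min=689/120, spread=31/120
Step 3: max=6, min=6269/1080, spread=211/1080
Step 4: max=10753/1800, min=631103/108000, spread=14077/108000
Step 5: max=644317/108000, min=5691593/972000, spread=5363/48600
Step 6: max=357131/60000, min=171219191/29160000, spread=93859/1166400
Step 7: max=577863533/97200000, min=10287325519/1749600000, spread=4568723/69984000
Step 8: max=17314381111/2916000000, min=618075564371/104976000000, spread=8387449/167961600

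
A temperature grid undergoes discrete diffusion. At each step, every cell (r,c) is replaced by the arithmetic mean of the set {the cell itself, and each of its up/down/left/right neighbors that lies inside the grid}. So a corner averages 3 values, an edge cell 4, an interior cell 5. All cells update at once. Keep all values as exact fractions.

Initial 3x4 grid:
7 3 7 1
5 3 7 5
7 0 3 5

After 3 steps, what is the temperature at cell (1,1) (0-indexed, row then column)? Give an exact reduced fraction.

Answer: 536/125

Derivation:
Step 1: cell (1,1) = 18/5
Step 2: cell (1,1) = 447/100
Step 3: cell (1,1) = 536/125
Full grid after step 3:
  853/180 1887/400 16153/3600 493/108
  11047/2400 536/125 3311/750 31411/7200
  497/120 617/150 7289/1800 923/216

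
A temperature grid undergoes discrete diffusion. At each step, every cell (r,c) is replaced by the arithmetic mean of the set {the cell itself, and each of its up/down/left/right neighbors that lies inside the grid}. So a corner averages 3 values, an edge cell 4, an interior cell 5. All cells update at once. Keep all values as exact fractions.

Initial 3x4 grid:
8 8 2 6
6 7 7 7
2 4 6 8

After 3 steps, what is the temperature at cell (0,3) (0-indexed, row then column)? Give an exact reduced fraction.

Answer: 1069/180

Derivation:
Step 1: cell (0,3) = 5
Step 2: cell (0,3) = 71/12
Step 3: cell (0,3) = 1069/180
Full grid after step 3:
  13499/2160 21931/3600 2429/400 1069/180
  82579/14400 35621/6000 747/125 1883/300
  3853/720 6577/1200 2429/400 63/10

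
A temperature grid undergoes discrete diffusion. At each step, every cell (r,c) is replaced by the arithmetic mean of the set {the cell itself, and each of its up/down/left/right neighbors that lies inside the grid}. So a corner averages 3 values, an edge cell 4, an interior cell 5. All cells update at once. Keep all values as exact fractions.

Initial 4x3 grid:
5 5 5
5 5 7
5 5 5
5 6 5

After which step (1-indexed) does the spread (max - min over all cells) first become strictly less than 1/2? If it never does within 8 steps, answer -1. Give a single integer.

Step 1: max=17/3, min=5, spread=2/3
Step 2: max=331/60, min=5, spread=31/60
Step 3: max=2911/540, min=767/150, spread=749/2700
  -> spread < 1/2 first at step 3
Step 4: max=289243/54000, min=13909/2700, spread=11063/54000
Step 5: max=17254927/3240000, min=700573/135000, spread=17647/129600
Step 6: max=1031356793/194400000, min=50628029/9720000, spread=18796213/194400000
Step 7: max=61762760887/11664000000, min=1523527393/291600000, spread=273888389/3888000000
Step 8: max=8877992556127/1679616000000, min=20349289511/3888000000, spread=696795899/13436928000

Answer: 3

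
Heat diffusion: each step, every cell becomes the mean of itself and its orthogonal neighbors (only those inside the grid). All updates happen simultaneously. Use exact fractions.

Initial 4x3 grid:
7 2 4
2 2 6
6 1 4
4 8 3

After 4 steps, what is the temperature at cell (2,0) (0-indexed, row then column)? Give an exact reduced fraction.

Answer: 4643/1125

Derivation:
Step 1: cell (2,0) = 13/4
Step 2: cell (2,0) = 177/40
Step 3: cell (2,0) = 2369/600
Step 4: cell (2,0) = 4643/1125
Full grid after step 4:
  486341/129600 3148369/864000 54049/14400
  50581/13500 1380431/360000 66983/18000
  4643/1125 9849/2500 72913/18000
  11447/2700 77783/18000 44813/10800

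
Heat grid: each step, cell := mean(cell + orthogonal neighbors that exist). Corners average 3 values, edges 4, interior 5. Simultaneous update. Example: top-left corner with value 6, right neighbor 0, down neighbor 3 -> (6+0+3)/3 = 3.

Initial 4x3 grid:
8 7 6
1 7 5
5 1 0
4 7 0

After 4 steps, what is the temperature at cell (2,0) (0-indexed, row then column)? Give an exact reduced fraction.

Answer: 445447/108000

Derivation:
Step 1: cell (2,0) = 11/4
Step 2: cell (2,0) = 13/3
Step 3: cell (2,0) = 13951/3600
Step 4: cell (2,0) = 445447/108000
Full grid after step 4:
  170251/32400 552787/108000 18289/3600
  499207/108000 209003/45000 538/125
  445447/108000 166003/45000 195161/54000
  118321/32400 187951/54000 100621/32400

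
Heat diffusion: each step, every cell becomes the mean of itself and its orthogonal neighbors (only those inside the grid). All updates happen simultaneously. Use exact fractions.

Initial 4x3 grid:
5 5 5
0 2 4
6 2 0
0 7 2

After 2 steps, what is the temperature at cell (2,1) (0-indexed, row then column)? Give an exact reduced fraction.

Step 1: cell (2,1) = 17/5
Step 2: cell (2,1) = 51/20
Full grid after step 2:
  65/18 297/80 35/9
  671/240 13/4 721/240
  779/240 51/20 223/80
  109/36 809/240 31/12

Answer: 51/20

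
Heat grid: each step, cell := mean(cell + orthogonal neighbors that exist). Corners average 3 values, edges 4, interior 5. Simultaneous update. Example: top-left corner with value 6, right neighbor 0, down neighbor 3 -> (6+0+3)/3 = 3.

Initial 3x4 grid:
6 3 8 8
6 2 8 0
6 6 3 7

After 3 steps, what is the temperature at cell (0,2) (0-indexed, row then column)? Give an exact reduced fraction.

Step 1: cell (0,2) = 27/4
Step 2: cell (0,2) = 631/120
Step 3: cell (0,2) = 9953/1800
Full grid after step 3:
  373/72 2019/400 9953/1800 11417/2160
  1989/400 10447/2000 14723/3000 76199/14400
  751/144 11689/2400 36587/7200 2543/540

Answer: 9953/1800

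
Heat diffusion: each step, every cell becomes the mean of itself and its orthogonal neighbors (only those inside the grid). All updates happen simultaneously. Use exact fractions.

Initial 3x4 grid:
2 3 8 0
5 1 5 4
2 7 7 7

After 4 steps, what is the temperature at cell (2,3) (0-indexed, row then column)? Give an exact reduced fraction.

Step 1: cell (2,3) = 6
Step 2: cell (2,3) = 11/2
Step 3: cell (2,3) = 251/48
Step 4: cell (2,3) = 36293/7200
Full grid after step 4:
  234497/64800 210401/54000 75407/18000 2639/600
  556451/144000 123797/30000 91323/20000 113141/24000
  66193/16200 970729/216000 350503/72000 36293/7200

Answer: 36293/7200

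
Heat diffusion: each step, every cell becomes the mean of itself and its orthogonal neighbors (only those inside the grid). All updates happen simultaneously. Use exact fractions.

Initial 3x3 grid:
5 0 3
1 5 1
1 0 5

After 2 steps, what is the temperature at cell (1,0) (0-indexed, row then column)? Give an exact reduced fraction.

Step 1: cell (1,0) = 3
Step 2: cell (1,0) = 53/30
Full grid after step 2:
  11/4 479/240 97/36
  53/30 139/50 247/120
  77/36 409/240 11/4

Answer: 53/30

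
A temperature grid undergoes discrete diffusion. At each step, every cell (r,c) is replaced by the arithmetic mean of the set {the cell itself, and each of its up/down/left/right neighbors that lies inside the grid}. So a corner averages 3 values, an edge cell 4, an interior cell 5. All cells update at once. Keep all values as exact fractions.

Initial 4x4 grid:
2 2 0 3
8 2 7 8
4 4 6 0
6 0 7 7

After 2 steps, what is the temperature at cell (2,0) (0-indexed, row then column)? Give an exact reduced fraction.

Answer: 481/120

Derivation:
Step 1: cell (2,0) = 11/2
Step 2: cell (2,0) = 481/120
Full grid after step 2:
  19/6 131/40 383/120 67/18
  181/40 179/50 43/10 1081/240
  481/120 447/100 457/100 1153/240
  157/36 947/240 1123/240 179/36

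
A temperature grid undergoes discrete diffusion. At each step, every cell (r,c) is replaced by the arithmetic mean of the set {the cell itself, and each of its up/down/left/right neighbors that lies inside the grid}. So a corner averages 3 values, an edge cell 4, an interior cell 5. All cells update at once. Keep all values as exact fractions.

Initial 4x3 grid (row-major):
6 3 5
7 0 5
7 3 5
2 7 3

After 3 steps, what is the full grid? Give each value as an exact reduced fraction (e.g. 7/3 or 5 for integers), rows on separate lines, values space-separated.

Answer: 9701/2160 6017/1440 8621/2160
6553/1440 314/75 5803/1440
6571/1440 5263/1200 1987/480
5077/1080 12659/2880 1579/360

Derivation:
After step 1:
  16/3 7/2 13/3
  5 18/5 15/4
  19/4 22/5 4
  16/3 15/4 5
After step 2:
  83/18 503/120 139/36
  1121/240 81/20 941/240
  1169/240 41/10 343/80
  83/18 1109/240 17/4
After step 3:
  9701/2160 6017/1440 8621/2160
  6553/1440 314/75 5803/1440
  6571/1440 5263/1200 1987/480
  5077/1080 12659/2880 1579/360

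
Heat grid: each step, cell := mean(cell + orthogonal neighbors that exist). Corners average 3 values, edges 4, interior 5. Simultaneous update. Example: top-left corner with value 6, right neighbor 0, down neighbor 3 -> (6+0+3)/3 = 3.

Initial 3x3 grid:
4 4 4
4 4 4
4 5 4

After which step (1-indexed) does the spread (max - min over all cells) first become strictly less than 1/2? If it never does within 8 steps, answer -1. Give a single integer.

Step 1: max=13/3, min=4, spread=1/3
  -> spread < 1/2 first at step 1
Step 2: max=1027/240, min=4, spread=67/240
Step 3: max=9077/2160, min=807/200, spread=1807/10800
Step 4: max=3613963/864000, min=21961/5400, spread=33401/288000
Step 5: max=32333933/7776000, min=2203391/540000, spread=3025513/38880000
Step 6: max=12906526867/3110400000, min=117955949/28800000, spread=53531/995328
Step 7: max=772528925849/186624000000, min=31895116051/7776000000, spread=450953/11943936
Step 8: max=46298663560603/11197440000000, min=3833488610519/933120000000, spread=3799043/143327232

Answer: 1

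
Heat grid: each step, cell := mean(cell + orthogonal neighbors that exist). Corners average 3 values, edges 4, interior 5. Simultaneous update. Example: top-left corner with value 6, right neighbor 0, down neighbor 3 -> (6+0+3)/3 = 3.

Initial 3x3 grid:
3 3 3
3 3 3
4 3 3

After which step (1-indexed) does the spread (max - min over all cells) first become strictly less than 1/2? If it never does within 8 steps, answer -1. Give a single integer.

Step 1: max=10/3, min=3, spread=1/3
  -> spread < 1/2 first at step 1
Step 2: max=59/18, min=3, spread=5/18
Step 3: max=689/216, min=3, spread=41/216
Step 4: max=41011/12960, min=1091/360, spread=347/2592
Step 5: max=2439737/777600, min=10957/3600, spread=2921/31104
Step 6: max=145796539/46656000, min=1321483/432000, spread=24611/373248
Step 7: max=8716802033/2799360000, min=29816741/9720000, spread=207329/4478976
Step 8: max=521914752451/167961600000, min=1594001599/518400000, spread=1746635/53747712

Answer: 1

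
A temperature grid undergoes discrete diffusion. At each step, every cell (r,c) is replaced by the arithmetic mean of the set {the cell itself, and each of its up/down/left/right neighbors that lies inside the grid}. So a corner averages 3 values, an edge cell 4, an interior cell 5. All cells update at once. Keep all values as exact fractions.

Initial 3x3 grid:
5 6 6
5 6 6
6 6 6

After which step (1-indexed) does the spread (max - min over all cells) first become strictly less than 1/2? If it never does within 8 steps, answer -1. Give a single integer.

Step 1: max=6, min=16/3, spread=2/3
Step 2: max=6, min=199/36, spread=17/36
  -> spread < 1/2 first at step 2
Step 3: max=1069/180, min=12113/2160, spread=143/432
Step 4: max=15937/2700, min=734851/129600, spread=1205/5184
Step 5: max=422459/72000, min=44356697/7776000, spread=10151/62208
Step 6: max=113630791/19440000, min=2673690859/466560000, spread=85517/746496
Step 7: max=13595046329/2332800000, min=160889209073/27993600000, spread=720431/8957952
Step 8: max=33919838137/5832000000, min=9674081805331/1679616000000, spread=6069221/107495424

Answer: 2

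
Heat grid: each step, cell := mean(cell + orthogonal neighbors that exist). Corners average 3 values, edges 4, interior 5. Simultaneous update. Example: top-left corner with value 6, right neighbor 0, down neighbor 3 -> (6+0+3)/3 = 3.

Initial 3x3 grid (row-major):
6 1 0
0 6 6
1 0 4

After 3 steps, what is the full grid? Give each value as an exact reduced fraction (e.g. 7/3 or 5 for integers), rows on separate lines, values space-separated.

Answer: 2773/1080 42977/14400 6401/2160
37277/14400 15899/6000 11513/3600
1169/540 39227/14400 6251/2160

Derivation:
After step 1:
  7/3 13/4 7/3
  13/4 13/5 4
  1/3 11/4 10/3
After step 2:
  53/18 631/240 115/36
  511/240 317/100 46/15
  19/9 541/240 121/36
After step 3:
  2773/1080 42977/14400 6401/2160
  37277/14400 15899/6000 11513/3600
  1169/540 39227/14400 6251/2160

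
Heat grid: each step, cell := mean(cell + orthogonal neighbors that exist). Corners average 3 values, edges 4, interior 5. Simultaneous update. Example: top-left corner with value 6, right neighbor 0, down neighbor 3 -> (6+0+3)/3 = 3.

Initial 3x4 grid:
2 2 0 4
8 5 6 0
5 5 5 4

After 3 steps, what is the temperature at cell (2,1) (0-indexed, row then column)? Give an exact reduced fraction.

Answer: 1411/300

Derivation:
Step 1: cell (2,1) = 5
Step 2: cell (2,1) = 53/10
Step 3: cell (2,1) = 1411/300
Full grid after step 3:
  331/80 8363/2400 22769/7200 5627/2160
  5479/1200 8829/2000 20837/6000 23729/7200
  941/180 1411/300 5149/1200 1277/360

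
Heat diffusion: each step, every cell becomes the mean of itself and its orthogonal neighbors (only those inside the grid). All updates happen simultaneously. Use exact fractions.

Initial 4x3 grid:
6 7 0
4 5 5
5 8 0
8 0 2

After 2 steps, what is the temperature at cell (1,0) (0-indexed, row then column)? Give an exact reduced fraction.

Step 1: cell (1,0) = 5
Step 2: cell (1,0) = 1363/240
Full grid after step 2:
  91/18 599/120 11/3
  1363/240 107/25 321/80
  1151/240 239/50 631/240
  181/36 131/40 107/36

Answer: 1363/240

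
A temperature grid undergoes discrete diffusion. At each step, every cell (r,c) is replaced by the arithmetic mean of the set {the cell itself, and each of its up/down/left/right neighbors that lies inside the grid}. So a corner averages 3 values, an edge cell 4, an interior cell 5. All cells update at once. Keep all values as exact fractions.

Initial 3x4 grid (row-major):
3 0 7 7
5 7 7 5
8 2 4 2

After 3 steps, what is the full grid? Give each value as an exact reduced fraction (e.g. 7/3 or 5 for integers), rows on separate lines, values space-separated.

After step 1:
  8/3 17/4 21/4 19/3
  23/4 21/5 6 21/4
  5 21/4 15/4 11/3
After step 2:
  38/9 491/120 131/24 101/18
  1057/240 509/100 489/100 85/16
  16/3 91/20 14/3 38/9
After step 3:
  9157/2160 1061/225 9023/1800 2359/432
  68579/14400 27631/6000 10167/2000 24043/4800
  381/80 491/100 1031/225 2045/432

Answer: 9157/2160 1061/225 9023/1800 2359/432
68579/14400 27631/6000 10167/2000 24043/4800
381/80 491/100 1031/225 2045/432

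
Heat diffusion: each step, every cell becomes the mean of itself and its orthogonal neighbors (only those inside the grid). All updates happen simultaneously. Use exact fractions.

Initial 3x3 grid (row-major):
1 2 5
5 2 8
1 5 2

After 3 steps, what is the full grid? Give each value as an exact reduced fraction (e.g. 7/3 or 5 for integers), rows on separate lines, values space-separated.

After step 1:
  8/3 5/2 5
  9/4 22/5 17/4
  11/3 5/2 5
After step 2:
  89/36 437/120 47/12
  779/240 159/50 373/80
  101/36 467/120 47/12
After step 3:
  6739/2160 23779/7200 2933/720
  42133/14400 11173/3000 18811/4800
  7159/2160 24829/7200 2993/720

Answer: 6739/2160 23779/7200 2933/720
42133/14400 11173/3000 18811/4800
7159/2160 24829/7200 2993/720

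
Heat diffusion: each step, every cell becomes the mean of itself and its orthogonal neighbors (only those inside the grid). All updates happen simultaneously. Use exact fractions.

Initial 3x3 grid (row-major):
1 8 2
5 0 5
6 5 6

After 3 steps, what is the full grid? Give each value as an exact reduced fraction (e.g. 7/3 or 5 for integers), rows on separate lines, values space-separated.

After step 1:
  14/3 11/4 5
  3 23/5 13/4
  16/3 17/4 16/3
After step 2:
  125/36 1021/240 11/3
  22/5 357/100 1091/240
  151/36 1171/240 77/18
After step 3:
  8731/2160 53867/14400 187/45
  4691/1200 25979/6000 57817/14400
  9701/2160 60917/14400 4933/1080

Answer: 8731/2160 53867/14400 187/45
4691/1200 25979/6000 57817/14400
9701/2160 60917/14400 4933/1080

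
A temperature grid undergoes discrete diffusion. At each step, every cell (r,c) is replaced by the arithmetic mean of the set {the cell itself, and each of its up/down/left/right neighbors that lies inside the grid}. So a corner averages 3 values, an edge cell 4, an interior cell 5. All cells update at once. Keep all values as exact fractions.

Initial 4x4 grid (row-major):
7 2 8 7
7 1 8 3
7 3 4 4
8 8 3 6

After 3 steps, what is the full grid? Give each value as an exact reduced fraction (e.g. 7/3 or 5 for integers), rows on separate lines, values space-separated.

After step 1:
  16/3 9/2 25/4 6
  11/2 21/5 24/5 11/2
  25/4 23/5 22/5 17/4
  23/3 11/2 21/4 13/3
After step 2:
  46/9 1217/240 431/80 71/12
  1277/240 118/25 503/100 411/80
  1441/240 499/100 233/50 1109/240
  233/36 1381/240 1169/240 83/18
After step 3:
  5581/1080 36521/7200 4281/800 1973/360
  38081/7200 15079/3000 4987/1000 4141/800
  41017/7200 15677/3000 14503/3000 34253/7200
  6563/1080 39757/7200 35813/7200 5077/1080

Answer: 5581/1080 36521/7200 4281/800 1973/360
38081/7200 15079/3000 4987/1000 4141/800
41017/7200 15677/3000 14503/3000 34253/7200
6563/1080 39757/7200 35813/7200 5077/1080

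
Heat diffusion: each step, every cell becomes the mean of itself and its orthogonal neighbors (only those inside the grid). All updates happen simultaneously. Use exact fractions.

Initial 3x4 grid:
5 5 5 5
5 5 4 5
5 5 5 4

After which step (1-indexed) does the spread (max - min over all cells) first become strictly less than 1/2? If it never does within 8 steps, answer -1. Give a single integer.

Step 1: max=5, min=9/2, spread=1/2
Step 2: max=5, min=41/9, spread=4/9
  -> spread < 1/2 first at step 2
Step 3: max=1987/400, min=33691/7200, spread=83/288
Step 4: max=35609/7200, min=303631/64800, spread=337/1296
Step 5: max=2360449/480000, min=18379979/3888000, spread=7396579/38880000
Step 6: max=63576727/12960000, min=1106097961/233280000, spread=61253/373248
Step 7: max=3801721943/777600000, min=66634458599/13996800000, spread=14372291/111974400
Step 8: max=227644507837/46656000000, min=4007305427941/839808000000, spread=144473141/1343692800

Answer: 2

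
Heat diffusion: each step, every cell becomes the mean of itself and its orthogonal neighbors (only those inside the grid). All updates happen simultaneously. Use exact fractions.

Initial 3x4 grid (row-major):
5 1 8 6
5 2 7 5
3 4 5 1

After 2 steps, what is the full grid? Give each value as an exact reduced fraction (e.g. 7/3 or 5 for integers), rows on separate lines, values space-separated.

Answer: 137/36 509/120 637/120 199/36
913/240 409/100 237/50 403/80
15/4 311/80 1009/240 38/9

Derivation:
After step 1:
  11/3 4 11/2 19/3
  15/4 19/5 27/5 19/4
  4 7/2 17/4 11/3
After step 2:
  137/36 509/120 637/120 199/36
  913/240 409/100 237/50 403/80
  15/4 311/80 1009/240 38/9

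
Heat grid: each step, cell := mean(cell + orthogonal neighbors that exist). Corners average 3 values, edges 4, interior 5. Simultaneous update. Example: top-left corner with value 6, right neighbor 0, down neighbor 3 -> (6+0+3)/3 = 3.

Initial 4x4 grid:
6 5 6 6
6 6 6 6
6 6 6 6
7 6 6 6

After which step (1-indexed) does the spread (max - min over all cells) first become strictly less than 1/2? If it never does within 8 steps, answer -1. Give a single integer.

Step 1: max=19/3, min=17/3, spread=2/3
Step 2: max=113/18, min=689/120, spread=193/360
Step 3: max=1337/216, min=12583/2160, spread=787/2160
  -> spread < 1/2 first at step 3
Step 4: max=199039/32400, min=632597/108000, spread=92599/324000
Step 5: max=5937013/972000, min=19078253/3240000, spread=2135371/9720000
Step 6: max=177349993/29160000, min=35876429/6075000, spread=25715669/145800000
Step 7: max=1060762859/174960000, min=17266106849/2916000000, spread=1239822403/8748000000
Step 8: max=158718121489/26244000000, min=259475776411/43740000000, spread=3790819553/32805000000

Answer: 3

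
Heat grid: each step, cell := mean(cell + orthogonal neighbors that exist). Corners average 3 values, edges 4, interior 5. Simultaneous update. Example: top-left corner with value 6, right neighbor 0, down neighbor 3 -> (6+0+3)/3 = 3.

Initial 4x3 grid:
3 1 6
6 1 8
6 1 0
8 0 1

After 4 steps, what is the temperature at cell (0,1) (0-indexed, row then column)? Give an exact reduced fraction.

Step 1: cell (0,1) = 11/4
Step 2: cell (0,1) = 869/240
Step 3: cell (0,1) = 10019/2880
Step 4: cell (0,1) = 619033/172800
Full grid after step 4:
  92639/25920 619033/172800 9931/2880
  156547/43200 238739/72000 15583/4800
  147431/43200 12453/4000 115531/43200
  1351/405 80239/28800 16151/6480

Answer: 619033/172800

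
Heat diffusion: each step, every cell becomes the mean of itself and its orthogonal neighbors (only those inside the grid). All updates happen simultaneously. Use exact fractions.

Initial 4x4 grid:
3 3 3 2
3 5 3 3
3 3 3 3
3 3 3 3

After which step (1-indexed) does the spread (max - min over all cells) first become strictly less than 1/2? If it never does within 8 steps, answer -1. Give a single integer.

Step 1: max=7/2, min=8/3, spread=5/6
Step 2: max=86/25, min=49/18, spread=323/450
Step 3: max=3967/1200, min=21013/7200, spread=2789/7200
  -> spread < 1/2 first at step 3
Step 4: max=70559/21600, min=5969/2025, spread=20669/64800
Step 5: max=3486919/1080000, min=3889793/1296000, spread=1472549/6480000
Step 6: max=62462963/19440000, min=4411549/1458000, spread=10926929/58320000
Step 7: max=1860740693/583200000, min=17739852493/5832000000, spread=867554437/5832000000
Step 8: max=55610897459/17496000000, min=178009048063/58320000000, spread=22081830401/174960000000

Answer: 3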